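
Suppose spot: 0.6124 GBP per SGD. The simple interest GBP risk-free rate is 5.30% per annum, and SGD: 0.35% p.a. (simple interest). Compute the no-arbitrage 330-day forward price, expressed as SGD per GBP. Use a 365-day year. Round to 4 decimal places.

T = 330/365 years.
Growth of 1 GBP over T: 1 + 0.0530×330/365 = 1.0479178.
SGD growth factor: 1 + 0.0035×330/365 = 1.0031644.
So F = 0.6124 × 1.0479178 / 1.0031644 = 0.6397205 (GBP/SGD).
Quoted the other way: 1/0.6397205 = 1.5632 SGD per GBP.

1.5632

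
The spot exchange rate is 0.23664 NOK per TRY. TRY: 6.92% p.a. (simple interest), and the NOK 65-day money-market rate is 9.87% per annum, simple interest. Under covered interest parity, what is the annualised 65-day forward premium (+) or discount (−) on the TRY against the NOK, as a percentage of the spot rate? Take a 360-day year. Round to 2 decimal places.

+2.91%

T = 65/360 years.
No-arbitrage forward: 0.23664 × 1.0178208 / 1.0124944 = 0.23788489 NOK/TRY.
Annualised premium = (F − S)/S × (1/T) = (0.23788489 − 0.23664)/0.23664 ÷ (65/360) = 2.91%.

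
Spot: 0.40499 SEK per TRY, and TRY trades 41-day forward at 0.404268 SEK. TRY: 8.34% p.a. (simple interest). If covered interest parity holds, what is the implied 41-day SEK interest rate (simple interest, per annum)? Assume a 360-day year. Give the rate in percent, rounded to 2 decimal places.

T = 41/360 years.
F/S = 0.404268/0.40499 = 0.9982172 = (growth of SEK) / (growth of TRY).
The TRY side grows by 1 + 0.0834×41/360 = 1.0094983.
That pins the SEK growth at 1.0076986.
(1.0076986 − 1)/T = 0.067597, i.e. 6.76%.

6.76%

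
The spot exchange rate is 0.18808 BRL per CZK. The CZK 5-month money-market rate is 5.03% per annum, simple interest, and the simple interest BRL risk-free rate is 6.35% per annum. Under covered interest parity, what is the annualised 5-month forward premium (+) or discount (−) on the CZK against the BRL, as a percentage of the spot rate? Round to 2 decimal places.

+1.29%

T = 5/12 years.
F = S · g_BRL/g_CZK = 0.18808 × 1.0264583/1.0209583 = 0.18909320.
Annualised premium = (F − S)/S × (1/T) = (0.18909320 − 0.18808)/0.18808 ÷ (5/12) = 1.29%.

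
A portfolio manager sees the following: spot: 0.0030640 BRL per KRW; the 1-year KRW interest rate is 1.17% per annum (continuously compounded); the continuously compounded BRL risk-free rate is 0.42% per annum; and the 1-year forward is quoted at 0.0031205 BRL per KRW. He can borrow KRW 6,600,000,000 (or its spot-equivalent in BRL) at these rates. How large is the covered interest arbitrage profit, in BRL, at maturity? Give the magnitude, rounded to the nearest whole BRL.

T = 1 year.
Invest the KRW and cover forward: 6,600,000,000 × 1.0117687127 × 0.0031205 = BRL 20,837,680.17.
Convert at spot and invest in BRL: 6,600,000,000 × 0.0030640 × 1.0042088324 = BRL 20,307,512.69.
The quoted forward overvalues KRW, so borrow BRL, buy KRW at spot, deposit the KRW at 1.17%, and sell the proceeds forward at 0.0031205.
The gap between the two covered legs is BRL 530,167.

BRL 530,167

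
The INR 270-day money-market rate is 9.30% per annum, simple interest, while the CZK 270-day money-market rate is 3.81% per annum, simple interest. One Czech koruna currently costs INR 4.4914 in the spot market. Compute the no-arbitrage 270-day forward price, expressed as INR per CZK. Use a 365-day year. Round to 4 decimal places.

4.6688

T = 270/365 years.
INR accumulates by 1 + 0.0930×270/365 = 1.0687945.
CZK growth factor: 1 + 0.0381×270/365 = 1.0281836.
So F = 4.4914 × 1.0687945 / 1.0281836 = 4.668800 (INR/CZK).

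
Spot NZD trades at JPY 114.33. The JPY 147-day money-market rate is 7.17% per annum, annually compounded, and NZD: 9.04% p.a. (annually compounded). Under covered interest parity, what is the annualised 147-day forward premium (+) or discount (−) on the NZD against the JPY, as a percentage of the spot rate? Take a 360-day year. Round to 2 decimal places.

T = 147/360 years.
F = S · g_JPY/g_NZD = 114.33 × 1.0286791/1.0359709 = 113.52528.
(F − S)/S ÷ T = (113.52528 − 114.33)/114.33/(147/360) = -0.017237 → -1.72%.

-1.72%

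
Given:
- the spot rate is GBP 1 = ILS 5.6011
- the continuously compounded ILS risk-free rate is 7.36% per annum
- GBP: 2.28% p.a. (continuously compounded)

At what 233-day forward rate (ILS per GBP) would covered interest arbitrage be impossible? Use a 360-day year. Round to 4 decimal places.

5.7883

T = 233/360 years.
ILS accumulates by e^(0.0736×233/360) = 1.0487884.
GBP accumulates by e^(0.0228×233/360) = 1.0148661.
CIP: F = S · (grow ILS)/(grow GBP) = 5.6011 × 1.0487884/1.0148661 = 5.788319 ILS per GBP.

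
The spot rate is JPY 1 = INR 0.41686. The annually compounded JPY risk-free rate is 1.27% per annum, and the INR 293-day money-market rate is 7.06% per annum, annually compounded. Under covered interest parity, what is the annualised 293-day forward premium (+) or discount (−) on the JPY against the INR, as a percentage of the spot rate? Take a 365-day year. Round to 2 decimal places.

+5.69%

T = 293/365 years.
CIP forward (INR per JPY) = 0.41686 × 1.0562895/1.0101821 = 0.43588660.
Annualised premium = (F − S)/S × (1/T) = (0.43588660 − 0.41686)/0.41686 ÷ (293/365) = 5.69%.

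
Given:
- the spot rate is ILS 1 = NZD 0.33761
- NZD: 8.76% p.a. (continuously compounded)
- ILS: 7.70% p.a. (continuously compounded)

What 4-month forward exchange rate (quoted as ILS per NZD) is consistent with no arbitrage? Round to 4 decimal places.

T = 4/12 years.
NZD growth factor: e^(0.0876×4/12) = 1.0296305.
ILS growth factor: e^(0.0770×4/12) = 1.0259989.
CIP: F = S · (grow NZD)/(grow ILS) = 0.33761 × 1.0296305/1.0259989 = 0.3388050 NZD per ILS.
Quoted the other way: 1/0.3388050 = 2.9516 ILS per NZD.

2.9516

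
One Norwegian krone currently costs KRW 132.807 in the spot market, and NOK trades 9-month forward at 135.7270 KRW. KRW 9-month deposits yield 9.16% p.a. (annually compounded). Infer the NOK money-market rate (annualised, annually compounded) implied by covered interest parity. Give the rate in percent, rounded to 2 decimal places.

6.04%

T = 9/12 years.
CIP gives F = S · g_KRW/g_NOK, so g_KRW/g_NOK = 135.727/132.807 = 1.0219868.
The KRW side grows by (1 + 0.0916)^(9/12) = 1.0679419.
Hence g_NOK = 1.0449664.
r = 1.0449664^(12/9) − 1 = 0.060400 → 6.04%.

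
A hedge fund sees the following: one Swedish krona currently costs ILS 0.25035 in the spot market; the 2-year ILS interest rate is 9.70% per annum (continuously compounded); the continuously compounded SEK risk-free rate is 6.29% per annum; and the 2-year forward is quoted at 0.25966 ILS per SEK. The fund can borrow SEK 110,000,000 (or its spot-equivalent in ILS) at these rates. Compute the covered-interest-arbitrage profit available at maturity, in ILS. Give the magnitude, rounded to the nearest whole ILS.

T = 2 years.
Keep in SEK, deliver into the forward: 110,000,000·1.1340553345·0.25966 = ILS 32,391,568.90.
Swap to ILS now, deposit: 110,000,000·0.25035·1.214096283 = ILS 33,434,390.49.
The quoted forward undervalues SEK, so borrow SEK, convert to ILS at spot, deposit the ILS at 9.70%, and buy SEK forward at 0.25966 to cover the loan.
Arbitrage profit = |32,391,568.90 − 33,434,390.49| = ILS 1,042,822.

ILS 1,042,822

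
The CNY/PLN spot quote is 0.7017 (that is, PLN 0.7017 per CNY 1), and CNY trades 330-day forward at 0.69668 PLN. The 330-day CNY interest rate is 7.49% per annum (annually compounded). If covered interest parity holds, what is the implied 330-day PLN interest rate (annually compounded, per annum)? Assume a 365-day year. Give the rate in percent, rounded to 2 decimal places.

T = 330/365 years.
By CIP, F/S equals the PLN-to-CNY growth ratio: 0.69668/0.7017 = 0.9928459.
CNY growth factor: (1 + 0.0749)^(330/365) = 1.067481.
So the PLN growth factor = 1.0598441.
Annualise: 1.0598441^(365/330) − 1 = 0.066398 = 6.64%.

6.64%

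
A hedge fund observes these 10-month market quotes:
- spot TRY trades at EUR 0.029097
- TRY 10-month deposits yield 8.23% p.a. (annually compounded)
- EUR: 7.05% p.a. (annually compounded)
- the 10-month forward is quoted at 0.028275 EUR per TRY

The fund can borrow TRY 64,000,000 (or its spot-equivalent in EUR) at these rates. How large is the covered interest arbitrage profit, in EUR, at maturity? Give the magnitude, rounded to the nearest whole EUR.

T = 10/12 years.
Route A — deposit TRY, sell forward: 64,000,000 × 1.068127382 × 0.028275 = EUR 1,932,883.31.
Route B — convert at spot, deposit EUR: 64,000,000 × 0.029097 × 1.058413961 = EUR 1,970,986.95.
The quoted forward undervalues TRY, so borrow TRY, convert to EUR at spot, deposit the EUR at 7.05%, and buy TRY forward at 0.028275 to cover the loan.
Profit = 1,970,986.95 − 1,932,883.31 = EUR 38,104.

EUR 38,104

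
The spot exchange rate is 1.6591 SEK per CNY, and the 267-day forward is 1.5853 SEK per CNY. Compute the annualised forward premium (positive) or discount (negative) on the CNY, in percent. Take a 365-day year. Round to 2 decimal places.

T = 267/365 years.
CNY trades forward at -4.44819% vs spot over the period.
Annualise by dividing by T: -0.0444819 / (267/365) = -0.060809 → -6.08%.

-6.08%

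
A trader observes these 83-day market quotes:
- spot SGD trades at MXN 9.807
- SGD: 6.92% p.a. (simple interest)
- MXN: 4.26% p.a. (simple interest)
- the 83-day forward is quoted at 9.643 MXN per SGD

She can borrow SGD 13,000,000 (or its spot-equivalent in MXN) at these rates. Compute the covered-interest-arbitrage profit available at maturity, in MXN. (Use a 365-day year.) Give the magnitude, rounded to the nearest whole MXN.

T = 83/365 years.
Route A — deposit SGD, sell forward: 13,000,000 × 1.01573589041 × 9.643 = MXN 127,331,635.49.
Route B — convert at spot, deposit MXN: 13,000,000 × 9.807 × 1.00968712329 = MXN 128,726,021.04.
The quoted forward undervalues SGD, so borrow SGD, convert to MXN at spot, deposit the MXN at 4.26%, and buy SGD forward at 9.643 to cover the loan.
The gap between the two covered legs is MXN 1,394,386.

MXN 1,394,386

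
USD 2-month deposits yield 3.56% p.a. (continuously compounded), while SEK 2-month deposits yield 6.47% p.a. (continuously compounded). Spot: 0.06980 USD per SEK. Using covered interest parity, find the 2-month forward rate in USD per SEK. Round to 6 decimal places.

0.069462

T = 2/12 years.
USD growth factor: e^(0.0356×2/12) = 1.005951.
SEK growth factor: e^(0.0647×2/12) = 1.0108417.
CIP: F = S · (grow USD)/(grow SEK) = 0.0698 × 1.005951/1.0108417 = 0.06946229 USD per SEK.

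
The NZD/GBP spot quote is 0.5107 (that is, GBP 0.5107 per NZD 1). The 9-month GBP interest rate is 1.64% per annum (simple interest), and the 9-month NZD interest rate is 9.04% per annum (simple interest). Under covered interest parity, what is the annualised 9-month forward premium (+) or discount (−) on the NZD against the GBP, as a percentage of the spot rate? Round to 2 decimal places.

-6.93%

T = 9/12 years.
No-arbitrage forward: 0.5107 × 1.012300 / 1.067800 = 0.4841558 GBP/NZD.
Annualised premium = (F − S)/S × (1/T) = (0.4841558 − 0.5107)/0.5107 ÷ (9/12) = -6.93%.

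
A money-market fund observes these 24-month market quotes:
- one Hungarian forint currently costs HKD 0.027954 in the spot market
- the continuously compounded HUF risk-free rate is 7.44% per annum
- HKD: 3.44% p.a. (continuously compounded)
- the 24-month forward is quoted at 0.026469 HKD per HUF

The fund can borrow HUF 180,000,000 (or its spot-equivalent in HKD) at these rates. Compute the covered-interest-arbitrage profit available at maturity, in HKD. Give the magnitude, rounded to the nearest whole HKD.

T = 2 years.
Invest the HUF and cover forward: 180,000,000 × 1.160440878 × 0.026469 = HKD 5,528,827.73.
Convert at spot and invest in HKD: 180,000,000 × 0.027954 × 1.071221943 = HKD 5,390,088.88.
The quoted forward overvalues HUF, so borrow HKD, buy HUF at spot, deposit the HUF at 7.44%, and sell the proceeds forward at 0.026469.
Arbitrage profit = |5,528,827.73 − 5,390,088.88| = HKD 138,739.

HKD 138,739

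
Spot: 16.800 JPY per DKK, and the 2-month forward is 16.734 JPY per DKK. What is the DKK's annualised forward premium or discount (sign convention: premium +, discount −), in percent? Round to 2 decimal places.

T = 2/12 years.
Period premium: (16.734 − 16.8)/16.8 = -0.0039286.
Annualise by dividing by T: -0.0039286 / (2/12) = -0.023572 → -2.36%.

-2.36%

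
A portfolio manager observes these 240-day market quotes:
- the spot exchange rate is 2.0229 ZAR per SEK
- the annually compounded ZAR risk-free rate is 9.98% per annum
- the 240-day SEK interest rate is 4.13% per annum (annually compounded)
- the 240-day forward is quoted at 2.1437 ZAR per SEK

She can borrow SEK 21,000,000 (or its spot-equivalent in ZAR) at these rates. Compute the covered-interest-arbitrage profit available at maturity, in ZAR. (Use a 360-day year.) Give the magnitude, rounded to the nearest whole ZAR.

ZAR 986,554

T = 240/360 years.
Route A — deposit SEK, sell forward: 21,000,000 × 1.0273472094 × 2.1437 = ZAR 46,248,808.47.
Route B — convert at spot, deposit ZAR: 21,000,000 × 2.0229 × 1.0654730689 = ZAR 45,262,254.89.
The quoted forward overvalues SEK, so borrow ZAR, buy SEK at spot, deposit the SEK at 4.13%, and sell the proceeds forward at 2.1437.
The gap between the two covered legs is ZAR 986,554.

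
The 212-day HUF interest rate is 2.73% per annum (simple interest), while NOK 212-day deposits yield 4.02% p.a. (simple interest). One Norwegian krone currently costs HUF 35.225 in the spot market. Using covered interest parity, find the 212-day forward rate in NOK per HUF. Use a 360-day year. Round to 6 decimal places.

0.028601

T = 212/360 years.
HUF accumulates by 1 + 0.0273×212/360 = 1.0160767.
NOK growth factor: 1 + 0.0402×212/360 = 1.0236733.
CIP: F = S · (grow HUF)/(grow NOK) = 35.225 × 1.0160767/1.0236733 = 34.96360 HUF per NOK.
Invert for NOK per HUF: 1 / 34.96360 = 0.028601.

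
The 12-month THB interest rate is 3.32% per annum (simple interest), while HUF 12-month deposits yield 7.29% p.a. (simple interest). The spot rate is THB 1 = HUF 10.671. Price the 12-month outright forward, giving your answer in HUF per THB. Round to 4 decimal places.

11.0810

T = 1 year.
HUF accumulates by 1 + 0.0729×1 = 1.072900.
THB accumulates by 1 + 0.0332×1 = 1.033200.
Forward (HUF per THB) = 10.671 × 1.072900 / 1.033200 = 11.081026.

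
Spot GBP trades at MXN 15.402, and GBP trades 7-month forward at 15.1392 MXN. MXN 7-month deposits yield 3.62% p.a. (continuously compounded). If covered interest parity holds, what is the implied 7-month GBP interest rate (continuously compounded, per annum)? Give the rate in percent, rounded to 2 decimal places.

6.57%

T = 7/12 years.
CIP gives F = S · g_MXN/g_GBP, so g_MXN/g_GBP = 15.1392/15.402 = 0.9829373.
MXN growth factor: e^(0.0362×7/12) = 1.0213412.
That pins the GBP growth at 1.0390705.
Take logs: ln 1.0390705 / (7/12) = 0.065703, so 6.57%.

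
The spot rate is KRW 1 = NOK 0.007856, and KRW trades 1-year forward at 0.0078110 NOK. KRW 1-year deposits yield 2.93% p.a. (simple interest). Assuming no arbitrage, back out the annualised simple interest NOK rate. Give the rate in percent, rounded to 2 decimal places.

2.34%

T = 1 year.
By CIP, F/S equals the NOK-to-KRW growth ratio: 0.007811/0.007856 = 0.9942719.
KRW growth factor: 1 + 0.0293×1 = 1.029300.
So the NOK growth factor = 1.0234041.
r = (1.0234041 − 1)/1 = 0.023404 → 2.34%.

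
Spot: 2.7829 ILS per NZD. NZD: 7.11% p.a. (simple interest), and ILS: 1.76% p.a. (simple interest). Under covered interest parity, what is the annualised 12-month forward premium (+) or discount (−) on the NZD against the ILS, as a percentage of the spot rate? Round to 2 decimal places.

T = 1 year.
CIP forward (ILS per NZD) = 2.7829 × 1.017600/1.071100 = 2.6438979.
(F − S)/S ÷ T = (2.6438979 − 2.7829)/2.7829/1 = -0.049949 → -4.99%.

-4.99%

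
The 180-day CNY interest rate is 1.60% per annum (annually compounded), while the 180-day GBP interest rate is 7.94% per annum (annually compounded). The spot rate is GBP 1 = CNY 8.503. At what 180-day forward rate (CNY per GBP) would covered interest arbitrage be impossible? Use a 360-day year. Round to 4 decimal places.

8.2495

T = 180/360 years.
Growth of 1 CNY over T: (1 + 0.0160)^(180/360) = 1.0079683.
GBP accumulates by (1 + 0.0794)^(180/360) = 1.0389418.
Forward (CNY per GBP) = 8.503 × 1.0079683 / 1.0389418 = 8.249504.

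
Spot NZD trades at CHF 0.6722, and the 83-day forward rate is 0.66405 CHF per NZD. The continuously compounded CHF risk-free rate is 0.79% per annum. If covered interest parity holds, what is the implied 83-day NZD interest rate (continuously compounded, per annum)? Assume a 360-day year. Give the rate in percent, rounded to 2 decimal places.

6.08%

T = 83/360 years.
F/S = 0.66405/0.6722 = 0.9878756 = (growth of CHF) / (growth of NZD).
CHF growth factor: e^(0.0079×83/360) = 1.001823.
Hence g_NZD = 1.0141186.
Take logs: ln 1.0141186 / (83/360) = 0.060809, so 6.08%.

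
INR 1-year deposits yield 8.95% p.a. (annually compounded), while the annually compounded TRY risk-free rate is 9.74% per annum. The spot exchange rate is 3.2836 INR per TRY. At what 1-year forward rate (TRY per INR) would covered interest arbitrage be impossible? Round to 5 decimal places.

T = 1 year.
INR accumulates by (1 + 0.0895)^1 = 1.089500.
TRY accumulates by (1 + 0.0974)^1 = 1.097400.
So F = 3.2836 × 1.089500 / 1.097400 = 3.259962 (INR/TRY).
Invert for TRY per INR: 1 / 3.259962 = 0.30675.

0.30675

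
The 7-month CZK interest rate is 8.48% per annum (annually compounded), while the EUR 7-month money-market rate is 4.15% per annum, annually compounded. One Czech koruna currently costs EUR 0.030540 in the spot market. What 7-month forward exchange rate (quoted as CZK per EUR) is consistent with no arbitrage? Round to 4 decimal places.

33.5313

T = 7/12 years.
EUR growth factor: (1 + 0.0415)^(7/12) = 1.02400303.
CZK accumulates by (1 + 0.0848)^(7/12) = 1.04862606.
So F = 0.03054 × 1.02400303 / 1.04862606 = 0.029822883 (EUR/CZK).
Quoted the other way: 1/0.029822883 = 33.5313 CZK per EUR.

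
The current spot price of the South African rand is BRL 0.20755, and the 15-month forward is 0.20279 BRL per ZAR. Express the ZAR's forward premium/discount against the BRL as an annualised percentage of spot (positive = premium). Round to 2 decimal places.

T = 15/12 years.
Period premium: (0.20279 − 0.20755)/0.20755 = -0.0229342.
Per annum: -0.0229342 / (15/12) = -0.018347 = -1.83%.

-1.83%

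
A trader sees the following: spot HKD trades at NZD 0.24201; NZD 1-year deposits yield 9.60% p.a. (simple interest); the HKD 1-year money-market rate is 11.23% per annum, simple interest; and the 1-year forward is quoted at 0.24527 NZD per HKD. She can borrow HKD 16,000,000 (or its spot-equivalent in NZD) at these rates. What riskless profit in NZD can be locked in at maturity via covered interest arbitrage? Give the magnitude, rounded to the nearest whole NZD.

NZD 121,134

T = 1 year.
Invest the HKD and cover forward: 16,000,000 × 1.112300 × 0.24527 = NZD 4,365,021.14.
Convert at spot and invest in NZD: 16,000,000 × 0.24201 × 1.096000 = NZD 4,243,887.36.
The quoted forward overvalues HKD, so borrow NZD, buy HKD at spot, deposit the HKD at 11.23%, and sell the proceeds forward at 0.24527.
The gap between the two covered legs is NZD 121,134.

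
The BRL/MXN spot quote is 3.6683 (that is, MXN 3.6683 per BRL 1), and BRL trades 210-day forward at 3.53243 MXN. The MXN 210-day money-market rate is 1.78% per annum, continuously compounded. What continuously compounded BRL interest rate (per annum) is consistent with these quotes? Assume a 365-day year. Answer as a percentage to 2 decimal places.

T = 210/365 years.
By CIP, F/S equals the MXN-to-BRL growth ratio: 3.53243/3.6683 = 0.9629610.
The MXN side grows by e^(0.0178×210/365) = 1.0102937.
So the BRL growth factor = 1.0491533.
r = ln(1.0491533)/(210/365) = 0.083400 → 8.34%.

8.34%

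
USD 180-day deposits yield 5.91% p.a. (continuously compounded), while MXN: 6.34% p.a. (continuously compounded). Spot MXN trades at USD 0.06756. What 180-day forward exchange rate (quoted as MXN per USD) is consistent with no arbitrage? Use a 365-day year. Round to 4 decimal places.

14.8331

T = 180/365 years.
USD accumulates by e^(0.0591×180/365) = 1.02957408.
MXN growth factor: e^(0.0634×180/365) = 1.03175966.
So F = 0.06756 × 1.02957408 / 1.03175966 = 0.067416887 (USD/MXN).
Invert for MXN per USD: 1 / 0.067416887 = 14.8331.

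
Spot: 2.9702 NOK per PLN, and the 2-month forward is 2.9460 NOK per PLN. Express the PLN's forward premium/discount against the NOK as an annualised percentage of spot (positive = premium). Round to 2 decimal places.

-4.89%

T = 2/12 years.
PLN trades forward at -0.81476% vs spot over the period.
Annualise by dividing by T: -0.0081476 / (2/12) = -0.048886 → -4.89%.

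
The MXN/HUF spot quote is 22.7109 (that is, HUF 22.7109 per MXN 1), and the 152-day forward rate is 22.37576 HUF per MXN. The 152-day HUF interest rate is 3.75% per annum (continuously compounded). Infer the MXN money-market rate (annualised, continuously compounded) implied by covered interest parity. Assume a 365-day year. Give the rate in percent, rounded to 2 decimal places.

7.32%

T = 152/365 years.
By CIP, F/S equals the HUF-to-MXN growth ratio: 22.37576/22.7109 = 0.9852432.
The HUF side grows by e^(0.0375×152/365) = 1.015739.
So the MXN growth factor = 1.0309526.
Take logs: ln 1.0309526 / (152/365) = 0.073200, so 7.32%.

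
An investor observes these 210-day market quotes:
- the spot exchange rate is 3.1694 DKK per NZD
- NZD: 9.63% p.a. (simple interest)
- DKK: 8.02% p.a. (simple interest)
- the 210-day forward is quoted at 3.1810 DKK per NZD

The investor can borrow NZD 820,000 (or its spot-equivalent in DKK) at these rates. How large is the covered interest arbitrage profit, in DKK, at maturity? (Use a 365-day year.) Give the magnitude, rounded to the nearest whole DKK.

DKK 34,113

T = 210/365 years.
Route A — deposit NZD, sell forward: 820,000 × 1.055405479 × 3.1810 = DKK 2,752,940.76.
Route B — convert at spot, deposit DKK: 820,000 × 3.1694 × 1.046142466 = DKK 2,718,828.02.
The quoted forward overvalues NZD, so borrow DKK, buy NZD at spot, deposit the NZD at 9.63%, and sell the proceeds forward at 3.1810.
Arbitrage profit = |2,752,940.76 − 2,718,828.02| = DKK 34,113.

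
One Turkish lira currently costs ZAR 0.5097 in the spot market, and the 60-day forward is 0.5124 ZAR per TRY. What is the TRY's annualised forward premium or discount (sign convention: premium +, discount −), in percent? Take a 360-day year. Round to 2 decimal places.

T = 60/360 years.
(F − S)/S = (0.5124 − 0.5097)/0.5097 = 0.0052972.
Annualise by dividing by T: 0.0052972 / (60/360) = 0.031783 → 3.18%.

+3.18%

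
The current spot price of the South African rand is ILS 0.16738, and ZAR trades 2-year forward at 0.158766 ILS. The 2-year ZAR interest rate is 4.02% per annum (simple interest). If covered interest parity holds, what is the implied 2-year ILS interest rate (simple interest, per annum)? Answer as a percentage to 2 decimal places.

T = 2 years.
By CIP, F/S equals the ILS-to-ZAR growth ratio: 0.158766/0.16738 = 0.9485363.
ZAR growth factor: 1 + 0.0402×2 = 1.080400.
So the ILS growth factor = 1.0247986.
(1.0247986 − 1)/T = 0.012399, i.e. 1.24%.

1.24%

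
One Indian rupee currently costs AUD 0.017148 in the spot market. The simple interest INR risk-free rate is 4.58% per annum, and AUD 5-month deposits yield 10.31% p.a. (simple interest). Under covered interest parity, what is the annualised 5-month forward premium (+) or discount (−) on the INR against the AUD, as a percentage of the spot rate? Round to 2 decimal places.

+5.62%

T = 5/12 years.
CIP forward (AUD per INR) = 0.017148 × 1.0429583/1.0190833 = 0.017549742.
Annualised premium = (F − S)/S × (1/T) = (0.017549742 − 0.017148)/0.017148 ÷ (5/12) = 5.62%.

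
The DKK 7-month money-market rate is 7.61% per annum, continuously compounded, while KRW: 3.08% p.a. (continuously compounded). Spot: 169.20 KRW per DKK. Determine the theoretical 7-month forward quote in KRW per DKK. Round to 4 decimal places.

T = 7/12 years.
KRW growth factor: e^(0.0308×7/12) = 1.018129038.
Growth of 1 DKK over T: e^(0.0761×7/12) = 1.04539172.
So F = 169.2 × 1.018129038 / 1.04539172 = 164.787448 (KRW/DKK).

164.7874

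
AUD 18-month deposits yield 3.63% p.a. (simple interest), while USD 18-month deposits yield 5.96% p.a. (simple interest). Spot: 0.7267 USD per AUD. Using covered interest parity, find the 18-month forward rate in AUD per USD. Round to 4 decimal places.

T = 18/12 years.
USD growth factor: 1 + 0.0596×18/12 = 1.089400.
Growth of 1 AUD over T: 1 + 0.0363×18/12 = 1.054450.
Forward (USD per AUD) = 0.7267 × 1.089400 / 1.054450 = 0.7507866.
Invert for AUD per USD: 1 / 0.7507866 = 1.3319.

1.3319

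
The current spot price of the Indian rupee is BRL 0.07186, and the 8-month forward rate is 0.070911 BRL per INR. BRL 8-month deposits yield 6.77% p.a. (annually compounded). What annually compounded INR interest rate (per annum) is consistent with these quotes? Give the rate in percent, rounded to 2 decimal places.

8.92%

T = 8/12 years.
F/S = 0.070911/0.07186 = 0.9867938 = (growth of BRL) / (growth of INR).
BRL growth factor: (1 + 0.0677)^(8/12) = 1.0446388.
So the INR growth factor = 1.0586191.
Annualise: 1.0586191^(12/8) − 1 = 0.089205 = 8.92%.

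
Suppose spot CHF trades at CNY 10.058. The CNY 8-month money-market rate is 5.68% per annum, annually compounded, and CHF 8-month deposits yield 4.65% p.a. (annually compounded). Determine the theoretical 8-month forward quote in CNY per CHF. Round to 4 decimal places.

10.1239

T = 8/12 years.
CNY accumulates by (1 + 0.0568)^(8/12) = 1.03751696.
CHF growth factor: (1 + 0.0465)^(8/12) = 1.03076458.
So F = 10.058 × 1.03751696 / 1.03076458 = 10.123888 (CNY/CHF).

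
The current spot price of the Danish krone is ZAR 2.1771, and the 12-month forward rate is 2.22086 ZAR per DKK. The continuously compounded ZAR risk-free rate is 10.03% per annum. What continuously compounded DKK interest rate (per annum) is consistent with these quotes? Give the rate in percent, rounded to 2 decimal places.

T = 1 year.
CIP gives F = S · g_ZAR/g_DKK, so g_ZAR/g_DKK = 2.22086/2.1771 = 1.0201001.
The ZAR side grows by e^(0.1003×1) = 1.1055025.
That pins the DKK growth at 1.0837196.
Take logs: ln 1.0837196 / 1 = 0.080399, so 8.04%.

8.04%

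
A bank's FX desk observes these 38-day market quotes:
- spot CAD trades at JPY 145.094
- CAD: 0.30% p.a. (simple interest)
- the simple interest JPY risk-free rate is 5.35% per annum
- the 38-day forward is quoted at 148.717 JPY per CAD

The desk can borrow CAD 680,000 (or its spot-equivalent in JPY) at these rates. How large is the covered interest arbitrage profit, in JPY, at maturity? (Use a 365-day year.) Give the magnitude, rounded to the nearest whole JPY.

T = 38/365 years.
Keep in CAD, deliver into the forward: 680,000·1.00031232877·148.717 = JPY 101,159,145.05.
Swap to JPY now, deposit: 680,000·145.094·1.00556986301 = JPY 99,213,464.52.
The quoted forward overvalues CAD, so borrow JPY, buy CAD at spot, deposit the CAD at 0.30%, and sell the proceeds forward at 148.717.
The gap between the two covered legs is JPY 1,945,681.

JPY 1,945,681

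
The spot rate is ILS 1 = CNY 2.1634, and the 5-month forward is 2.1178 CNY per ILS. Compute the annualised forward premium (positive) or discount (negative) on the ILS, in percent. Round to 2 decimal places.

-5.06%

T = 5/12 years.
Period premium: (2.1178 − 2.1634)/2.1634 = -0.0210779.
Per annum: -0.0210779 / (5/12) = -0.050587 = -5.06%.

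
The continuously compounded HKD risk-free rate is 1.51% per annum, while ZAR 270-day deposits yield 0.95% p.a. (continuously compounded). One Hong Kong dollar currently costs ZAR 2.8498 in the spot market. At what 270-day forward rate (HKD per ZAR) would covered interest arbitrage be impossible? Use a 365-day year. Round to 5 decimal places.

T = 270/365 years.
ZAR growth factor: e^(0.0095×270/365) = 1.0070521.
HKD growth factor: e^(0.0151×270/365) = 1.0112325.
Forward (ZAR per HKD) = 2.8498 × 1.0070521 / 1.0112325 = 2.838019.
Invert for HKD per ZAR: 1 / 2.838019 = 0.35236.

0.35236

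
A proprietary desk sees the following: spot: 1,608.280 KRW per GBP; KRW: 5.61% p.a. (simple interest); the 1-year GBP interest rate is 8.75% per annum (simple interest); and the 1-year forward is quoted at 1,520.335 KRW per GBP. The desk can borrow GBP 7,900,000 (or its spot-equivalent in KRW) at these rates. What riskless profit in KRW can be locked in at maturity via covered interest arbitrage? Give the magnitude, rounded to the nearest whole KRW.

KRW 356,607,544

T = 1 year.
Invest the GBP and cover forward: 7,900,000 × 1.087500 × 1520.335 = KRW 13,061,578,068.75.
Convert at spot and invest in KRW: 7,900,000 × 1608.280 × 1.056100 = KRW 13,418,185,613.20.
The quoted forward undervalues GBP, so borrow GBP, convert to KRW at spot, deposit the KRW at 5.61%, and buy GBP forward at 1,520.335 to cover the loan.
Arbitrage profit = |13,061,578,068.75 − 13,418,185,613.20| = KRW 356,607,544.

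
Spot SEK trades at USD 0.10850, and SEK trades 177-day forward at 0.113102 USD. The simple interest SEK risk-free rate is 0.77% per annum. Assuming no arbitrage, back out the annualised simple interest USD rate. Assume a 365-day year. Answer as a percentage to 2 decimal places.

9.55%

T = 177/365 years.
By CIP, F/S equals the USD-to-SEK growth ratio: 0.113102/0.1085 = 1.0424147.
The SEK side grows by 1 + 0.0077×177/365 = 1.003734.
That pins the USD growth at 1.0463071.
(1.0463071 − 1)/T = 0.095492, i.e. 9.55%.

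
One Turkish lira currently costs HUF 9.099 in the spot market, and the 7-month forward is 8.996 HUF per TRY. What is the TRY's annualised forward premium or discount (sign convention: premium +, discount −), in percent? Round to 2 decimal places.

T = 7/12 years.
TRY trades forward at -1.13199% vs spot over the period.
×(1/T) gives -1.94% p.a.

-1.94%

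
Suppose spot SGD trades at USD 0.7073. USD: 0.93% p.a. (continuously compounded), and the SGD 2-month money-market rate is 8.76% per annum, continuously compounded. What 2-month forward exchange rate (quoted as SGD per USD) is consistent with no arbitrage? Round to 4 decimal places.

1.4324

T = 2/12 years.
Growth of 1 USD over T: e^(0.0093×2/12) = 1.0015512.
SGD growth factor: e^(0.0876×2/12) = 1.0147071.
So F = 0.7073 × 1.0015512 / 1.0147071 = 0.6981297 (USD/SGD).
Quoted the other way: 1/0.6981297 = 1.4324 SGD per USD.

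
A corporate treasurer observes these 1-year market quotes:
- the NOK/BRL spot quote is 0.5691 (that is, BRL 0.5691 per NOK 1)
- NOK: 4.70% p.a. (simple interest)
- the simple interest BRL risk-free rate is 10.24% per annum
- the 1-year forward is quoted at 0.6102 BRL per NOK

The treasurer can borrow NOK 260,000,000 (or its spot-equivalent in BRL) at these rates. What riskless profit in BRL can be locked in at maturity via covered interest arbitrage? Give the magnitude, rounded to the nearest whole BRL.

BRL 2,990,926

T = 1 year.
Invest the NOK and cover forward: 260,000,000 × 1.047000 × 0.6102 = BRL 166,108,644.00.
Convert at spot and invest in BRL: 260,000,000 × 0.5691 × 1.102400 = BRL 163,117,718.40.
The quoted forward overvalues NOK, so borrow BRL, buy NOK at spot, deposit the NOK at 4.70%, and sell the proceeds forward at 0.6102.
The gap between the two covered legs is BRL 2,990,926.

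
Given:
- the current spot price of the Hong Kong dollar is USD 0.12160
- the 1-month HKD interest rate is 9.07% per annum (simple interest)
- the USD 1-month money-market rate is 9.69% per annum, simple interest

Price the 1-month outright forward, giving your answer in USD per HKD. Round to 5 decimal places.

0.12166

T = 1/12 years.
USD growth factor: 1 + 0.0969×1/12 = 1.008075.
Growth of 1 HKD over T: 1 + 0.0907×1/12 = 1.0075583.
CIP: F = S · (grow USD)/(grow HKD) = 0.1216 × 1.008075/1.0075583 = 0.1216624 USD per HKD.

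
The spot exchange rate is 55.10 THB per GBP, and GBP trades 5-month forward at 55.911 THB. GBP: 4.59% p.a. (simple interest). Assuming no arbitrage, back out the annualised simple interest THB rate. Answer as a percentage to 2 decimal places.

8.19%

T = 5/12 years.
By CIP, F/S equals the THB-to-GBP growth ratio: 55.911/55.1 = 1.0147187.
The GBP side grows by 1 + 0.0459×5/12 = 1.019125.
So the THB growth factor = 1.0341252.
(1.0341252 − 1)/T = 0.081900, i.e. 8.19%.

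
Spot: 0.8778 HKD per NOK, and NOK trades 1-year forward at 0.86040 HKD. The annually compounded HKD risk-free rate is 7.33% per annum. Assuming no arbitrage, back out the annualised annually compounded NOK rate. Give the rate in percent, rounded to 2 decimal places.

T = 1 year.
By CIP, F/S equals the HKD-to-NOK growth ratio: 0.8604/0.8778 = 0.9801777.
HKD growth factor: (1 + 0.0733)^1 = 1.073300.
That pins the NOK growth at 1.0950055.
r = 1.0950055^(1/1) − 1 = 0.095006 → 9.50%.

9.50%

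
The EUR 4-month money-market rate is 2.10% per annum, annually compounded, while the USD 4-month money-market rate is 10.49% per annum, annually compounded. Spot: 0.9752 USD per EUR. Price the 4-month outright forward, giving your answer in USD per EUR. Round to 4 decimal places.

1.0012

T = 4/12 years.
USD accumulates by (1 + 0.1049)^(4/12) = 1.0338106.
EUR accumulates by (1 + 0.0210)^(4/12) = 1.0069516.
Forward (USD per EUR) = 0.9752 × 1.0338106 / 1.0069516 = 1.001212.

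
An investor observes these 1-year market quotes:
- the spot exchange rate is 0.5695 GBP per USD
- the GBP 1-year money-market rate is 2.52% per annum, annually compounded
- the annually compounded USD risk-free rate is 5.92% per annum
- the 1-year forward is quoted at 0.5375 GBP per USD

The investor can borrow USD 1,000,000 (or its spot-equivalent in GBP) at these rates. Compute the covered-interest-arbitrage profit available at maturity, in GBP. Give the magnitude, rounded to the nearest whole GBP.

T = 1 year.
Invest the USD and cover forward: 1,000,000 × 1.059200 × 0.5375 = GBP 569,320.00.
Convert at spot and invest in GBP: 1,000,000 × 0.5695 × 1.025200 = GBP 583,851.40.
The quoted forward undervalues USD, so borrow USD, convert to GBP at spot, deposit the GBP at 2.52%, and buy USD forward at 0.5375 to cover the loan.
The gap between the two covered legs is GBP 14,531.

GBP 14,531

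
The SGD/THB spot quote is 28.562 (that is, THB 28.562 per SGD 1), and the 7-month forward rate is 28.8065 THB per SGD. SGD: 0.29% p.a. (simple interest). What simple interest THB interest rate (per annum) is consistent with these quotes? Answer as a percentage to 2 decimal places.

T = 7/12 years.
By CIP, F/S equals the THB-to-SGD growth ratio: 28.8065/28.562 = 1.0085603.
SGD growth factor: 1 + 0.0029×7/12 = 1.0016917.
Hence g_THB = 1.0102665.
(1.0102665 − 1)/T = 0.017600, i.e. 1.76%.

1.76%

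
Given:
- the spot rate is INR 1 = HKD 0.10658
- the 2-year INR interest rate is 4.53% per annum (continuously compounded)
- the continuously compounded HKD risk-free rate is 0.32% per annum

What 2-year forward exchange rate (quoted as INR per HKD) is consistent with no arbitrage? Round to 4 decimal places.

T = 2 years.
HKD growth factor: e^(0.0032×2) = 1.00642052.
Growth of 1 INR over T: e^(0.0453×2) = 1.09483099.
CIP: F = S · (grow HKD)/(grow INR) = 0.10658 × 1.00642052/1.09483099 = 0.097973386 HKD per INR.
Invert for INR per HKD: 1 / 0.097973386 = 10.2069.

10.2069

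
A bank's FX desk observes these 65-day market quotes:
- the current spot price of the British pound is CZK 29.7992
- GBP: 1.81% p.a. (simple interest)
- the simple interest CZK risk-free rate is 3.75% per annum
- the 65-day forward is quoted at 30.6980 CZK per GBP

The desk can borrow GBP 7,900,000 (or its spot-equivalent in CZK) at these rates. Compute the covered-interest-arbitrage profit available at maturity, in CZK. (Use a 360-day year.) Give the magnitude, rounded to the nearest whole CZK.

T = 65/360 years.
Invest the GBP and cover forward: 7,900,000 × 1.00326805556 × 30.6980 = CZK 243,306,749.88.
Convert at spot and invest in CZK: 7,900,000 × 29.7992 × 1.00677083333 = CZK 237,007,626.79.
The quoted forward overvalues GBP, so borrow CZK, buy GBP at spot, deposit the GBP at 1.81%, and sell the proceeds forward at 30.6980.
The gap between the two covered legs is CZK 6,299,123.

CZK 6,299,123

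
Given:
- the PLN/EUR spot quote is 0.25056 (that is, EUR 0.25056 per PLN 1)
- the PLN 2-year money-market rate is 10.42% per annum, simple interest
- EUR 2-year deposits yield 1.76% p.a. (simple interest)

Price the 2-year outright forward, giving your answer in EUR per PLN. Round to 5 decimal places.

T = 2 years.
Growth of 1 EUR over T: 1 + 0.0176×2 = 1.035200.
PLN accumulates by 1 + 0.1042×2 = 1.208400.
CIP: F = S · (grow EUR)/(grow PLN) = 0.25056 × 1.035200/1.208400 = 0.2146472 EUR per PLN.

0.21465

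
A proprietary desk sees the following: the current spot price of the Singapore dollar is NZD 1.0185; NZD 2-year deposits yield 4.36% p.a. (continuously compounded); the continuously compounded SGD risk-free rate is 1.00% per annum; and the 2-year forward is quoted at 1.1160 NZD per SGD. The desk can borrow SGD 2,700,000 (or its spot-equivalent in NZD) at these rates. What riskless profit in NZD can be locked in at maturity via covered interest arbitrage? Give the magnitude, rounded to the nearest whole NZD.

T = 2 years.
Keep in SGD, deliver into the forward: 2,700,000·1.02020134·1.1160 = NZD 3,074,070.68.
Swap to NZD now, deposit: 2,700,000·1.0185·1.091114881 = NZD 3,000,511.37.
The quoted forward overvalues SGD, so borrow NZD, buy SGD at spot, deposit the SGD at 1.00%, and sell the proceeds forward at 1.1160.
Profit = 3,074,070.68 − 3,000,511.37 = NZD 73,559.

NZD 73,559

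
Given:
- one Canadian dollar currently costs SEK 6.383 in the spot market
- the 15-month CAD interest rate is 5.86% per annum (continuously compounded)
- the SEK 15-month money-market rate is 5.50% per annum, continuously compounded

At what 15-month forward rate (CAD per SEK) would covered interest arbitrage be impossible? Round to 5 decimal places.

0.15737

T = 15/12 years.
Growth of 1 SEK over T: e^(0.0550×15/12) = 1.0711684.
CAD growth factor: e^(0.0586×15/12) = 1.0759995.
CIP: F = S · (grow SEK)/(grow CAD) = 6.383 × 1.0711684/1.0759995 = 6.354341 SEK per CAD.
Invert for CAD per SEK: 1 / 6.354341 = 0.15737.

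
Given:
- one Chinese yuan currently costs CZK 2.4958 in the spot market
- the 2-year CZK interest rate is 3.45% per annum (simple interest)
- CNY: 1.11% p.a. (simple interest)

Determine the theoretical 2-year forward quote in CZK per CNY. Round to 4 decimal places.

T = 2 years.
CZK accumulates by 1 + 0.0345×2 = 1.069000.
Growth of 1 CNY over T: 1 + 0.0111×2 = 1.022200.
So F = 2.4958 × 1.069000 / 1.022200 = 2.610067 (CZK/CNY).

2.6101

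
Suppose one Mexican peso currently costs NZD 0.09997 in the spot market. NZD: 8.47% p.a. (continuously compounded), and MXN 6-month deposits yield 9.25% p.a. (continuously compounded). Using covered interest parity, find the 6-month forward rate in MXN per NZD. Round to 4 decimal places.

10.0421

T = 6/12 years.
NZD accumulates by e^(0.0847×6/12) = 1.04325956.
MXN growth factor: e^(0.0925×6/12) = 1.04733621.
CIP: F = S · (grow NZD)/(grow MXN) = 0.09997 × 1.04325956/1.04733621 = 0.099580877 NZD per MXN.
Invert for MXN per NZD: 1 / 0.099580877 = 10.0421.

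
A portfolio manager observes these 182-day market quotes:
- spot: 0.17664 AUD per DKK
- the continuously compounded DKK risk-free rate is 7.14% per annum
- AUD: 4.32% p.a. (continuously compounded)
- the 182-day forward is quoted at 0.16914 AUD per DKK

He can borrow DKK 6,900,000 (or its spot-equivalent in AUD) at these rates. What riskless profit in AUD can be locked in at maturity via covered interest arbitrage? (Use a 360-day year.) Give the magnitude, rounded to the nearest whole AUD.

T = 182/360 years.
Route A — deposit DKK, sell forward: 6,900,000 × 1.036756061 × 0.16914 = AUD 1,209,962.75.
Route B — convert at spot, deposit AUD: 6,900,000 × 0.17664 × 1.022080239 = AUD 1,245,727.75.
The quoted forward undervalues DKK, so borrow DKK, convert to AUD at spot, deposit the AUD at 4.32%, and buy DKK forward at 0.16914 to cover the loan.
Arbitrage profit = |1,209,962.75 − 1,245,727.75| = AUD 35,765.

AUD 35,765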